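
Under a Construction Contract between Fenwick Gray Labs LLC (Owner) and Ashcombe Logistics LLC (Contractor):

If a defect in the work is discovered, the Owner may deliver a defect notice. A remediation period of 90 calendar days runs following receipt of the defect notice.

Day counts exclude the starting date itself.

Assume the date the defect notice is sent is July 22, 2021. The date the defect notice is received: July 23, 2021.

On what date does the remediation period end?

Adding 90 calendar days to July 23, 2021 gives October 21, 2021, which is the last day of the remediation period.

October 21, 2021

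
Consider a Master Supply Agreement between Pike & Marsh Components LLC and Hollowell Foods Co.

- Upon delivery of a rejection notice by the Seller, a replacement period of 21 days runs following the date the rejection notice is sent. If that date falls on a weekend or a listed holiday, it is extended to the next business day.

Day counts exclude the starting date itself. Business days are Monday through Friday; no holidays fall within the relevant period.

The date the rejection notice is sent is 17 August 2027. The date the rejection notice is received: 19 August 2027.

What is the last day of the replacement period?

7 September 2027

Adding 21 calendar days to 17 August 2027 gives 7 September 2027, which is the last day of the replacement period. 7 September 2027 is a Tuesday, so no roll-forward applies.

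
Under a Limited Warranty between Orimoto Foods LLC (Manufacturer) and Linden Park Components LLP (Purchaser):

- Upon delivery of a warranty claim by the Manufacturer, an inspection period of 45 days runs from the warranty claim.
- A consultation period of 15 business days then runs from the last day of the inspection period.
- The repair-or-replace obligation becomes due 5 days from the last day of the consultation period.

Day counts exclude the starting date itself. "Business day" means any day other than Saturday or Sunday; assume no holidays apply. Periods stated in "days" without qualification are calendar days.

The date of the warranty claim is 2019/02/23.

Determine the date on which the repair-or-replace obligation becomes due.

The last day of the inspection period: 2019/02/23 + 45 days = 2019/04/09.
The last day of the consultation period: counting 15 business days from Tuesday, 2019/04/09 (Apr 10, Apr 11, Apr 12, Apr 15, …, Apr 26, Apr 29, Apr 30, skipping weekends) reaches Tuesday, 2019/04/30.
Adding 5 calendar days to 2019/04/30 gives 2019/05/05, which is the date on which the repair-or-replace obligation becomes due.

2019/05/05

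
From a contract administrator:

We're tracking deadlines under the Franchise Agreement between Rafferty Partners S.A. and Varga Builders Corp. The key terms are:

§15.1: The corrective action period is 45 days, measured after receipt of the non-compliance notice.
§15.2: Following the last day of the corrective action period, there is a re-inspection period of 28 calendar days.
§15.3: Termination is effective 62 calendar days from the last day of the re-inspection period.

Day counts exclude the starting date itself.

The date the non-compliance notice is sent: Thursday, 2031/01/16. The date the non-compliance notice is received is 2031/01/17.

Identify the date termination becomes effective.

2031/06/01

Adding 45 calendar days to 2031/01/17 gives 2031/03/03, which is the last day of the corrective action period.
The last day of the re-inspection period: 2031/03/03 + 28 days = 2031/03/31.
The date termination becomes effective: 62 calendar days after 2031/03/31 is 2031/06/01.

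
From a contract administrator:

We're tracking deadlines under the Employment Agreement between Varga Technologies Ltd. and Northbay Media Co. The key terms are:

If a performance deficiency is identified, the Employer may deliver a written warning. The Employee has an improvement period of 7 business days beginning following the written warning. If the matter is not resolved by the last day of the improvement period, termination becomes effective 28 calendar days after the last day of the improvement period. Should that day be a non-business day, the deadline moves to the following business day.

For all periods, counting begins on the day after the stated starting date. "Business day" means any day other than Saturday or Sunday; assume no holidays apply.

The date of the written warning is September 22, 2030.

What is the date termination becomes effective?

The last day of the improvement period: counting 7 business days from Sunday, September 22, 2030 (Sep 23, Sep 24, Sep 25, Sep 26, Sep 27, Sep 30, Oct 1, skipping weekends) reaches Tuesday, October 1, 2030.
The date termination becomes effective: 28 calendar days after October 1, 2030 is October 29, 2030. October 29, 2030 is a Tuesday, so no roll-forward applies.

October 29, 2030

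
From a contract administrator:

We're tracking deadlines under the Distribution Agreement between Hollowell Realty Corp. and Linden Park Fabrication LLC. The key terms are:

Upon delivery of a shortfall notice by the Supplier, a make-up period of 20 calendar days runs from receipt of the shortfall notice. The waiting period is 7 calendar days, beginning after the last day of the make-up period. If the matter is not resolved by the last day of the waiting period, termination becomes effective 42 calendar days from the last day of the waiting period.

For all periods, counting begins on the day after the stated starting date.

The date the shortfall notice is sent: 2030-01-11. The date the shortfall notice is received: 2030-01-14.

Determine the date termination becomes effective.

2030-03-24

Adding 20 calendar days to 2030-01-14 gives 2030-02-03, which is the last day of the make-up period.
The last day of the waiting period: 2030-02-03 + 7 days = 2030-02-10.
Adding 42 calendar days to 2030-02-10 gives 2030-03-24, which is the date termination becomes effective.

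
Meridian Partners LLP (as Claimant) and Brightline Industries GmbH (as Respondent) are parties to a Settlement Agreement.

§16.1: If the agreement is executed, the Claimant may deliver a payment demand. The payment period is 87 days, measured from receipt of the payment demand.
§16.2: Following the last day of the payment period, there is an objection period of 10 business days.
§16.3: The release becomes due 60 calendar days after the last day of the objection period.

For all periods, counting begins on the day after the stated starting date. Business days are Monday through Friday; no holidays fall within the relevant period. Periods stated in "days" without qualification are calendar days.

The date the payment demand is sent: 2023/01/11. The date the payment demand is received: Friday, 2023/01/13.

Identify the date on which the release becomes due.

The last day of the payment period: 2023/01/13 + 87 days = 2023/04/10.
From Monday, 2023/04/10, 10 business days (Apr 11, Apr 12, Apr 13, Apr 14, Apr 17, Apr 18, Apr 19, Apr 20, Apr 21, Apr 24, skipping weekends) brings us to Monday, 2023/04/24, which is the last day of the objection period.
Adding 60 calendar days to 2023/04/24 gives 2023/06/23, which is the date on which the release becomes due.

2023/06/23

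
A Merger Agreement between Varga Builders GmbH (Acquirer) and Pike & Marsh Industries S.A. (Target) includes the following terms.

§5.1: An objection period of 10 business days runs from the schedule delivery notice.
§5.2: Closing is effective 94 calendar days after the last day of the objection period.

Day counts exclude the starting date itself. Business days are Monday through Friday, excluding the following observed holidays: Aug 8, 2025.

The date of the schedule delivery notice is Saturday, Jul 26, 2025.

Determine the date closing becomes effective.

From Saturday, Jul 26, 2025, 10 business days (Jul 28, Jul 29, Jul 30, Jul 31, Aug 1, Aug 4, Aug 5, Aug 6, Aug 7, Aug 11, skipping weekends and the listed holiday on Aug 8) brings us to Monday, Aug 11, 2025, which is the last day of the objection period.
Adding 94 calendar days to Aug 11, 2025 gives Nov 13, 2025, which is the date closing becomes effective.

Nov 13, 2025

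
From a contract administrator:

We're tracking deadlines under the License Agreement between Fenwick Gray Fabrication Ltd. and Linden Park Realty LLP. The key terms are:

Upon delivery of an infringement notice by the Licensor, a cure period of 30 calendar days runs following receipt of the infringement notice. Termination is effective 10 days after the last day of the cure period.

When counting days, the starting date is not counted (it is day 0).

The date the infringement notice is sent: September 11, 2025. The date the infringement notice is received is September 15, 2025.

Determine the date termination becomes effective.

October 25, 2025

Adding 30 calendar days to September 15, 2025 gives October 15, 2025, which is the last day of the cure period.
The date termination becomes effective: October 15, 2025 + 10 days = October 25, 2025.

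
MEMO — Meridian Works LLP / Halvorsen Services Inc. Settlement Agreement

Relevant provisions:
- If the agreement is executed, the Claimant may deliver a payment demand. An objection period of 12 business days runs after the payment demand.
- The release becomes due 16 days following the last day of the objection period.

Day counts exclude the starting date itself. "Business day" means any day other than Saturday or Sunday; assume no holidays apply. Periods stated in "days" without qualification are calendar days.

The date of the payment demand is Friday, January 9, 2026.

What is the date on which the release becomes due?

From Friday, January 9, 2026, 12 business days (Jan 12, Jan 13, Jan 14, Jan 15, …, Jan 23, Jan 26, Jan 27, skipping weekends) brings us to Tuesday, January 27, 2026, which is the last day of the objection period.
Adding 16 calendar days to January 27, 2026 gives February 12, 2026, which is the date on which the release becomes due.

February 12, 2026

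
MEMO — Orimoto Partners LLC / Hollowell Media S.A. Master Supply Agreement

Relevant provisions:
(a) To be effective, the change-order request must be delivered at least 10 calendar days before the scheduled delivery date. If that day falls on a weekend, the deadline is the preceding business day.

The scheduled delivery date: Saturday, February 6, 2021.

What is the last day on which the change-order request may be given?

January 27, 2021

February 6, 2021 minus 10 days is January 27, 2021. That is a Wednesday, so no adjustment is needed.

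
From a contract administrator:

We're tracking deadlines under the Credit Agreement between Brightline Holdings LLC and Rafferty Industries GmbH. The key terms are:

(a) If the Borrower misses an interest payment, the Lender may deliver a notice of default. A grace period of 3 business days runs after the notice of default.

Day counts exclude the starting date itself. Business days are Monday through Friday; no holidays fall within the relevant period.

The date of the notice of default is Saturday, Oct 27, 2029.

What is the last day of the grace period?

The last day of the grace period: 3 business days after Saturday, Oct 27, 2029, skipping weekends — Oct 29, Oct 30, Oct 31 — lands on Wednesday, Oct 31, 2029.

Oct 31, 2029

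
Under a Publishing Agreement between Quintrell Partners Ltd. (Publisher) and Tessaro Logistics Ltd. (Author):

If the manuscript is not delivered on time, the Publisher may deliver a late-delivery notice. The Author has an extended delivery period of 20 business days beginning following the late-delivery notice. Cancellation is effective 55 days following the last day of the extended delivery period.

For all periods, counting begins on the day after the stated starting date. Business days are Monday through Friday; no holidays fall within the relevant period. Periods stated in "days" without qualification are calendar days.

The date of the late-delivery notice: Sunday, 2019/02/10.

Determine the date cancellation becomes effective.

The last day of the extended delivery period: 20 business days after Sunday, 2019/02/10, skipping weekends — Feb 11, Feb 12, Feb 13, Feb 14, …, Mar 6, Mar 7, Mar 8 — lands on Friday, 2019/03/08.
The date cancellation becomes effective: 2019/03/08 + 55 days = 2019/05/02.

2019/05/02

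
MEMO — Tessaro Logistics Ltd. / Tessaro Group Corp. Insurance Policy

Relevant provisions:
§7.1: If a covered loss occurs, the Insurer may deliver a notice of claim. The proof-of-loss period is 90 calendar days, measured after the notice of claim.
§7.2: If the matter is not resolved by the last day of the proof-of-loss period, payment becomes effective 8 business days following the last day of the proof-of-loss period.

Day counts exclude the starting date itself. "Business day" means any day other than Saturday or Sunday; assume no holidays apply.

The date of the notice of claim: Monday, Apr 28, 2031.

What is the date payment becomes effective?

Aug 6, 2031

Adding 90 calendar days to Apr 28, 2031 gives Jul 27, 2031, which is the last day of the proof-of-loss period.
The date payment becomes effective: 8 business days after Sunday, Jul 27, 2031, skipping weekends — Jul 28, Jul 29, Jul 30, Jul 31, Aug 1, Aug 4, Aug 5, Aug 6 — lands on Wednesday, Aug 6, 2031.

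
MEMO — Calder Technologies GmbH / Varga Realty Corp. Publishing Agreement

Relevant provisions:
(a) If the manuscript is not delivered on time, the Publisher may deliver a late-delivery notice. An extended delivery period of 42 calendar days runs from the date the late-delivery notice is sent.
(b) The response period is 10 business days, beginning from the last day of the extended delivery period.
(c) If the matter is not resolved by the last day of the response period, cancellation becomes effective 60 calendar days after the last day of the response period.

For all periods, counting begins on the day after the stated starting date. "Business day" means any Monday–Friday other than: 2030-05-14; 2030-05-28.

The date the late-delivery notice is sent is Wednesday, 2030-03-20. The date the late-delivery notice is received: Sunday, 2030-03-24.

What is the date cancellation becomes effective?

2030-07-15

Adding 42 calendar days to 2030-03-20 gives 2030-05-01, which is the last day of the extended delivery period.
The last day of the response period: 10 business days after Wednesday, 2030-05-01, skipping weekends and the listed holiday on May 14 — May 2, May 3, May 6, May 7, May 8, May 9, May 10, May 13, May 15, May 16 — lands on Thursday, 2030-05-16.
The date cancellation becomes effective: 2030-05-16 + 60 days = 2030-07-15.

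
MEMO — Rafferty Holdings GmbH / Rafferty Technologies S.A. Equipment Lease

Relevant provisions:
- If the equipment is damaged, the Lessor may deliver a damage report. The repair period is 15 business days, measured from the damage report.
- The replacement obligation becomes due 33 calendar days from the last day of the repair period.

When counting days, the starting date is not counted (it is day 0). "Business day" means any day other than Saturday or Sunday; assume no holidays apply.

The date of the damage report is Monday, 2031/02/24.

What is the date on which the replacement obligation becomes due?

2031/04/19

From Monday, 2031/02/24, 15 business days (Feb 25, Feb 26, Feb 27, Feb 28, …, Mar 13, Mar 14, Mar 17, skipping weekends) brings us to Monday, 2031/03/17, which is the last day of the repair period.
The date on which the replacement obligation becomes due: 33 calendar days after 2031/03/17 is 2031/04/19.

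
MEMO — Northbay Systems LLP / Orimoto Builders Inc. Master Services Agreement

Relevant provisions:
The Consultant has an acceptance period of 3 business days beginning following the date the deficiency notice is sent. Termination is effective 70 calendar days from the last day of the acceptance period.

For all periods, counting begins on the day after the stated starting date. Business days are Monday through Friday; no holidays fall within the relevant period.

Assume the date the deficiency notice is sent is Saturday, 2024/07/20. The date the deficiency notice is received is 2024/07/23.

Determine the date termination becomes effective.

The last day of the acceptance period: counting 3 business days from Saturday, 2024/07/20 (Jul 22, Jul 23, Jul 24, skipping weekends) reaches Wednesday, 2024/07/24.
The date termination becomes effective: 2024/07/24 + 70 days = 2024/10/02.

2024/10/02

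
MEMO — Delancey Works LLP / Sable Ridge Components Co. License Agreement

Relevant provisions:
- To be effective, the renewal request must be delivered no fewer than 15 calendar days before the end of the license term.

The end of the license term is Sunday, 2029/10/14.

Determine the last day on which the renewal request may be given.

Counting back 15 calendar days from 2029/10/14 gives 2029/09/29.

2029/09/29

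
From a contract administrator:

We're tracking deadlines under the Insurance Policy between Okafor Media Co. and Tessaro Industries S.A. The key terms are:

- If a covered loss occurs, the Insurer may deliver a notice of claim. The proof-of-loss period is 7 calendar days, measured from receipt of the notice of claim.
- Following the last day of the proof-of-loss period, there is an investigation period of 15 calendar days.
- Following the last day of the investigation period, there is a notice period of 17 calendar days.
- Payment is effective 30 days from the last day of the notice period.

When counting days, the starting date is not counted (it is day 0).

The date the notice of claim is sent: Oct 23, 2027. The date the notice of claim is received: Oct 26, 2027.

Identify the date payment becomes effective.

Adding 7 calendar days to Oct 26, 2027 gives Nov 2, 2027, which is the last day of the proof-of-loss period.
The last day of the investigation period: 15 calendar days after Nov 2, 2027 is Nov 17, 2027.
The last day of the notice period: Nov 17, 2027 + 17 days = Dec 4, 2027.
The date payment becomes effective: 30 calendar days after Dec 4, 2027 is Jan 3, 2028.

Jan 3, 2028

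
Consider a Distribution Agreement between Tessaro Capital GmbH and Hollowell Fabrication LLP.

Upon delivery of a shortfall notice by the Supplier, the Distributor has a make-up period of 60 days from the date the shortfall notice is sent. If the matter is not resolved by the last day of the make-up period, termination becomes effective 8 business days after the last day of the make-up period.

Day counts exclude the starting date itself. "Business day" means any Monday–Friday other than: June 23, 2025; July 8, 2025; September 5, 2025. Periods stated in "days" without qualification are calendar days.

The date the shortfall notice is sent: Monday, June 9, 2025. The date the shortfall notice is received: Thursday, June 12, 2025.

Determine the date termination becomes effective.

August 20, 2025

Adding 60 calendar days to June 9, 2025 gives August 8, 2025, which is the last day of the make-up period.
From Friday, August 8, 2025, 8 business days (Aug 11, Aug 12, Aug 13, Aug 14, Aug 15, Aug 18, Aug 19, Aug 20, skipping weekends) brings us to Wednesday, August 20, 2025, which is the date termination becomes effective.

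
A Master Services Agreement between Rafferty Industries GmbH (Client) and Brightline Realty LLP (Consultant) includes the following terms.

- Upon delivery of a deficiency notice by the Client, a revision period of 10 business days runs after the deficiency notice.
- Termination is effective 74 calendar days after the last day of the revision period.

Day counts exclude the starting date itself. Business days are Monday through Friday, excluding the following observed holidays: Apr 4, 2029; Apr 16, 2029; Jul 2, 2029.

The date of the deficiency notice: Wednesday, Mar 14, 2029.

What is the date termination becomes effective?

Jun 10, 2029

The last day of the revision period: counting 10 business days from Wednesday, Mar 14, 2029 (Mar 15, Mar 16, Mar 19, Mar 20, Mar 21, Mar 22, Mar 23, Mar 26, Mar 27, Mar 28, skipping weekends) reaches Wednesday, Mar 28, 2029.
The date termination becomes effective: 74 calendar days after Mar 28, 2029 is Jun 10, 2029.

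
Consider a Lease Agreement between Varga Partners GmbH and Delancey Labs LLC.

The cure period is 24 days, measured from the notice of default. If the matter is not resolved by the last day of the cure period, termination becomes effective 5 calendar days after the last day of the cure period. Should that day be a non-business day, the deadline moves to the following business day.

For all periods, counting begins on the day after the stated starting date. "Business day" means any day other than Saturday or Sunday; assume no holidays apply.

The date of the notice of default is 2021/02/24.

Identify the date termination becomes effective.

2021/03/25

The last day of the cure period: 2021/02/24 + 24 days = 2021/03/20.
The date termination becomes effective: 5 calendar days after 2021/03/20 is 2021/03/25. 2021/03/25 is a Thursday, so no roll-forward applies.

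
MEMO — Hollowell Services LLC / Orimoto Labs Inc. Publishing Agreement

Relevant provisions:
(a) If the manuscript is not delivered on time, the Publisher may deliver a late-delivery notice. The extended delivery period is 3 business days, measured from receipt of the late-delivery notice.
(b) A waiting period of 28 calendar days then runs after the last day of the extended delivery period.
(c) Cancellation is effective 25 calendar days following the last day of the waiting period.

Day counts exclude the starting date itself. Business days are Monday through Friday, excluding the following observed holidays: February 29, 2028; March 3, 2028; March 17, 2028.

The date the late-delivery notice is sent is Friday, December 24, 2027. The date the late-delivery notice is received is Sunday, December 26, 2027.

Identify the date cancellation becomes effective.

February 20, 2028

From Sunday, December 26, 2027, 3 business days (Dec 27, Dec 28, Dec 29, skipping weekends) brings us to Wednesday, December 29, 2027, which is the last day of the extended delivery period.
The last day of the waiting period: December 29, 2027 + 28 days = January 26, 2028.
The date cancellation becomes effective: January 26, 2028 + 25 days = February 20, 2028.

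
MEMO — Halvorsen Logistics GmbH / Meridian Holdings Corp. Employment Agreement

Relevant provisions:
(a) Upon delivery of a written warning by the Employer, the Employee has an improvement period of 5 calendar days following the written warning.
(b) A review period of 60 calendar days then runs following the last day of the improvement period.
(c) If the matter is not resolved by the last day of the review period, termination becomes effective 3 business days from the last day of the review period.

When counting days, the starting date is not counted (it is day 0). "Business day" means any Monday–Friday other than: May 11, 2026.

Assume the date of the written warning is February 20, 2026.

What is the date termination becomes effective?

April 29, 2026

Adding 5 calendar days to February 20, 2026 gives February 25, 2026, which is the last day of the improvement period.
Adding 60 calendar days to February 25, 2026 gives April 26, 2026, which is the last day of the review period.
From Sunday, April 26, 2026, 3 business days (Apr 27, Apr 28, Apr 29, skipping weekends) brings us to Wednesday, April 29, 2026, which is the date termination becomes effective.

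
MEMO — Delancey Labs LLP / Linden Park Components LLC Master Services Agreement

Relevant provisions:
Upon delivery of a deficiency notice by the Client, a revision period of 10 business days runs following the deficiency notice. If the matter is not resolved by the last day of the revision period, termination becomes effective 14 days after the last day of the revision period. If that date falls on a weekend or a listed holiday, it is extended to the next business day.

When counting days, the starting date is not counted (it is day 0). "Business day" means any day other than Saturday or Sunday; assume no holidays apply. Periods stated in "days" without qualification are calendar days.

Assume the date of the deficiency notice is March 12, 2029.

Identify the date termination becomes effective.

From Monday, March 12, 2029, 10 business days (Mar 13, Mar 14, Mar 15, Mar 16, Mar 19, Mar 20, Mar 21, Mar 22, Mar 23, Mar 26, skipping weekends) brings us to Monday, March 26, 2029, which is the last day of the revision period.
The date termination becomes effective: 14 calendar days after March 26, 2029 is April 9, 2029. April 9, 2029 is a Monday, so no roll-forward applies.

April 9, 2029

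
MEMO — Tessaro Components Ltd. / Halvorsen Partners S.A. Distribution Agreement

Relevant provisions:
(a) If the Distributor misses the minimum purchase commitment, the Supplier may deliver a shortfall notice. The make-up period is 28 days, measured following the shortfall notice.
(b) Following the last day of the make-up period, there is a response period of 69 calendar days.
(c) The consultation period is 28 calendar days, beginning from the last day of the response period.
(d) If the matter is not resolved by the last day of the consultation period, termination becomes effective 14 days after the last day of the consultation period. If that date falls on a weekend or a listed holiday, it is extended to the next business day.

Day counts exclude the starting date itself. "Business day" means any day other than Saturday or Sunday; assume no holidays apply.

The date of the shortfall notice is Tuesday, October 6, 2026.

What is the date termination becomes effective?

February 22, 2027

Adding 28 calendar days to October 6, 2026 gives November 3, 2026, which is the last day of the make-up period.
The last day of the response period: November 3, 2026 + 69 days = January 11, 2027.
The last day of the consultation period: 28 calendar days after January 11, 2027 is February 8, 2027.
The date termination becomes effective: February 8, 2027 + 14 days = February 22, 2027. February 22, 2027 is a Monday, so no roll-forward applies.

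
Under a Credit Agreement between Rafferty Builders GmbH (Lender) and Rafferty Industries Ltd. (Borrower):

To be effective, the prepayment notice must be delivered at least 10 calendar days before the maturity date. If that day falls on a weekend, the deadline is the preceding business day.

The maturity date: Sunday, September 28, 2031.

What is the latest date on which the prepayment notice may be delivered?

September 18, 2031

September 28, 2031 minus 10 days is September 18, 2031. That is a Thursday, so no adjustment is needed.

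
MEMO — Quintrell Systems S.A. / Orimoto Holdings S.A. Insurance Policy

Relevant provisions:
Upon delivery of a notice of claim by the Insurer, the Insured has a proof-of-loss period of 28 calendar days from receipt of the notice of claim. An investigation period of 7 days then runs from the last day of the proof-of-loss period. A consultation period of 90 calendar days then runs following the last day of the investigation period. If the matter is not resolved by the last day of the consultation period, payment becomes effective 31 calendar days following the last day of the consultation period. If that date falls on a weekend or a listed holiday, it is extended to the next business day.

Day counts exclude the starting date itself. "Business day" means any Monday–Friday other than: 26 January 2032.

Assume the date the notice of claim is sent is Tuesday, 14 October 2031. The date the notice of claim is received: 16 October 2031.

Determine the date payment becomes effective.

Adding 28 calendar days to 16 October 2031 gives 13 November 2031, which is the last day of the proof-of-loss period.
The last day of the investigation period: 13 November 2031 + 7 days = 20 November 2031.
The last day of the consultation period: 90 calendar days after 20 November 2031 is 18 February 2032.
Adding 31 calendar days to 18 February 2032 gives 20 March 2032, which is the date payment becomes effective. That falls on a Saturday, so it rolls to the next business day, Monday, 22 March 2032.

22 March 2032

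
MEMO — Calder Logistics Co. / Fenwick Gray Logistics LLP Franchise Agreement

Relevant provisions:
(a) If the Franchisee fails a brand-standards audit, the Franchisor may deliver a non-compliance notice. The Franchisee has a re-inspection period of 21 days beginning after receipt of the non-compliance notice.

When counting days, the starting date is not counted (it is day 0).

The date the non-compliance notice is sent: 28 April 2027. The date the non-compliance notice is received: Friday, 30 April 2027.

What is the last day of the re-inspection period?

21 May 2027

Adding 21 calendar days to 30 April 2027 gives 21 May 2027, which is the last day of the re-inspection period.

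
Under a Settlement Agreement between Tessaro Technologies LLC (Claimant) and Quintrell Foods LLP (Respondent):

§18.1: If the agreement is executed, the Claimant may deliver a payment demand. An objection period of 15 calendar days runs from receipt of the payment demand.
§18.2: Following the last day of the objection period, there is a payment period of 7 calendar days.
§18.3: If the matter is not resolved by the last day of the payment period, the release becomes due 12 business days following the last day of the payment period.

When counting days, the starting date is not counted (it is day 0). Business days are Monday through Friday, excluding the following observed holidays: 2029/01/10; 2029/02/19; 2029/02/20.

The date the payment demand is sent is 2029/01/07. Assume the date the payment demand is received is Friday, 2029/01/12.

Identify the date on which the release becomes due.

The last day of the objection period: 15 calendar days after 2029/01/12 is 2029/01/27.
Adding 7 calendar days to 2029/01/27 gives 2029/02/03, which is the last day of the payment period.
The date on which the release becomes due: 12 business days after Saturday, 2029/02/03, skipping weekends and the listed holidays on Feb 19, Feb 20 — Feb 5, Feb 6, Feb 7, Feb 8, …, Feb 16, Feb 21, Feb 22 — lands on Thursday, 2029/02/22.

2029/02/22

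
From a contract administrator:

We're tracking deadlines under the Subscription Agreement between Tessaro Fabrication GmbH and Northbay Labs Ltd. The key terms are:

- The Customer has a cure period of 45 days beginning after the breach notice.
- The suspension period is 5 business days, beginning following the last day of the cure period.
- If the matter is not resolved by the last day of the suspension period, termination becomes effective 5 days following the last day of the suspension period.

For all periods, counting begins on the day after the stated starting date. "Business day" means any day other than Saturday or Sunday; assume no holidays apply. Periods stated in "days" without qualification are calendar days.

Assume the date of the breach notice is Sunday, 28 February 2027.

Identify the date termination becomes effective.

The last day of the cure period: 28 February 2027 + 45 days = 14 April 2027.
The last day of the suspension period: counting 5 business days from Wednesday, 14 April 2027 (Apr 15, Apr 16, Apr 19, Apr 20, Apr 21, skipping weekends) reaches Wednesday, 21 April 2027.
Adding 5 calendar days to 21 April 2027 gives 26 April 2027, which is the date termination becomes effective.

26 April 2027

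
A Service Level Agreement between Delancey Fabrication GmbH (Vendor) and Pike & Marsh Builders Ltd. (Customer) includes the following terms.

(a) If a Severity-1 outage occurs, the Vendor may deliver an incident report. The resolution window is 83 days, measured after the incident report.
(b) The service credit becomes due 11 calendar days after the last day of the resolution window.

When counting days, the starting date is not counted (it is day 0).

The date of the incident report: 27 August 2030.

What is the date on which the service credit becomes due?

29 November 2030

Adding 83 calendar days to 27 August 2030 gives 18 November 2030, which is the last day of the resolution window.
The date on which the service credit becomes due: 18 November 2030 + 11 days = 29 November 2030.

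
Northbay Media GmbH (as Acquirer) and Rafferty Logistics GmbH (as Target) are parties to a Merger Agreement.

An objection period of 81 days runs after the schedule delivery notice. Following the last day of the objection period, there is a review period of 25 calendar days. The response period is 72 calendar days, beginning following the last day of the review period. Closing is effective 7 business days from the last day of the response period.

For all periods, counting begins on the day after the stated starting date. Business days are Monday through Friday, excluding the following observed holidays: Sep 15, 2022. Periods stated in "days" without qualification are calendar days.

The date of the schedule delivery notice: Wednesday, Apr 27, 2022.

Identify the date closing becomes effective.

Nov 1, 2022

Adding 81 calendar days to Apr 27, 2022 gives Jul 17, 2022, which is the last day of the objection period.
The last day of the review period: Jul 17, 2022 + 25 days = Aug 11, 2022.
The last day of the response period: Aug 11, 2022 + 72 days = Oct 22, 2022.
The date closing becomes effective: 7 business days after Saturday, Oct 22, 2022, skipping weekends — Oct 24, Oct 25, Oct 26, Oct 27, Oct 28, Oct 31, Nov 1 — lands on Tuesday, Nov 1, 2022.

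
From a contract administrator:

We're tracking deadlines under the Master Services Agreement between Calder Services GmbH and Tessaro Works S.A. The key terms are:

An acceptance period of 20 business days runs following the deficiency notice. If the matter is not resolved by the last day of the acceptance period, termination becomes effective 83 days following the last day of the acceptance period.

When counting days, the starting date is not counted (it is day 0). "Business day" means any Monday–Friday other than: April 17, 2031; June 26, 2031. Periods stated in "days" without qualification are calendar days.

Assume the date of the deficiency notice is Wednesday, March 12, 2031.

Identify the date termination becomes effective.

July 1, 2031

The last day of the acceptance period: counting 20 business days from Wednesday, March 12, 2031 (Mar 13, Mar 14, Mar 17, Mar 18, …, Apr 7, Apr 8, Apr 9, skipping weekends) reaches Wednesday, April 9, 2031.
The date termination becomes effective: 83 calendar days after April 9, 2031 is July 1, 2031.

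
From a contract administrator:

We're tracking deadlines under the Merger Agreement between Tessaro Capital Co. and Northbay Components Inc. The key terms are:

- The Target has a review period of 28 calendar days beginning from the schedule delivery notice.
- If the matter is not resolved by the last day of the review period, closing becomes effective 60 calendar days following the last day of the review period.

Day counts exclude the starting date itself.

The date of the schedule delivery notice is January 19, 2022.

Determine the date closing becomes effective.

The last day of the review period: 28 calendar days after January 19, 2022 is February 16, 2022.
The date closing becomes effective: 60 calendar days after February 16, 2022 is April 17, 2022.

April 17, 2022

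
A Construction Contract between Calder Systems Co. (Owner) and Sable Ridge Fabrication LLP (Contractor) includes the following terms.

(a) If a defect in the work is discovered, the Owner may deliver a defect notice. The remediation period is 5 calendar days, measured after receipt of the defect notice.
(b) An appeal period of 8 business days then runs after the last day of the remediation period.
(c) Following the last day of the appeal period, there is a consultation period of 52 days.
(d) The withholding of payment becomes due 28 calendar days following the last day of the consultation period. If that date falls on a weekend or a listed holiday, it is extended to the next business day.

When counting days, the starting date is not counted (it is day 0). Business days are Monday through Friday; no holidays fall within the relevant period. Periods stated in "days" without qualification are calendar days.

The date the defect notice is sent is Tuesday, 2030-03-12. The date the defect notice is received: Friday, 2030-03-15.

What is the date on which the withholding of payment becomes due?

The last day of the remediation period: 2030-03-15 + 5 days = 2030-03-20.
The last day of the appeal period: 8 business days after Wednesday, 2030-03-20, skipping weekends — Mar 21, Mar 22, Mar 25, Mar 26, Mar 27, Mar 28, Mar 29, Apr 1 — lands on Monday, 2030-04-01.
The last day of the consultation period: 2030-04-01 + 52 days = 2030-05-23.
Adding 28 calendar days to 2030-05-23 gives 2030-06-20, which is the date on which the withholding of payment becomes due. 2030-06-20 is a Thursday, so no roll-forward applies.

2030-06-20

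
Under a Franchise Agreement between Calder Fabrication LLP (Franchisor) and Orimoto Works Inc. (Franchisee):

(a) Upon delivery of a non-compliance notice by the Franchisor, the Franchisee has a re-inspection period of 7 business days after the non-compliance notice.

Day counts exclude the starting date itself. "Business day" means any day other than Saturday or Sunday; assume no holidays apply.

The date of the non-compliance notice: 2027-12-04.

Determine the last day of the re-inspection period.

From Saturday, 2027-12-04, 7 business days (Dec 6, Dec 7, Dec 8, Dec 9, Dec 10, Dec 13, Dec 14, skipping weekends) brings us to Tuesday, 2027-12-14, which is the last day of the re-inspection period.

2027-12-14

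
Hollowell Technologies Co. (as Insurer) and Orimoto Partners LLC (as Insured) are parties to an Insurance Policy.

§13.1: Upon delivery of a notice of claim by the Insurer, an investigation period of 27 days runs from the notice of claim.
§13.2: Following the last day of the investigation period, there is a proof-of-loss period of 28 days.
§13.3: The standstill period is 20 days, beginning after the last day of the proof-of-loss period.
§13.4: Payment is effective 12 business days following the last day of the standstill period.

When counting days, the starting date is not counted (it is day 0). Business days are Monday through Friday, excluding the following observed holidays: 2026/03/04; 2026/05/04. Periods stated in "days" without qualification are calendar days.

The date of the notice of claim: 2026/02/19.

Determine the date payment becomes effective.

2026/05/21

Adding 27 calendar days to 2026/02/19 gives 2026/03/18, which is the last day of the investigation period.
The last day of the proof-of-loss period: 2026/03/18 + 28 days = 2026/04/15.
The last day of the standstill period: 20 calendar days after 2026/04/15 is 2026/05/05.
The date payment becomes effective: counting 12 business days from Tuesday, 2026/05/05 (May 6, May 7, May 8, May 11, …, May 19, May 20, May 21, skipping weekends) reaches Thursday, 2026/05/21.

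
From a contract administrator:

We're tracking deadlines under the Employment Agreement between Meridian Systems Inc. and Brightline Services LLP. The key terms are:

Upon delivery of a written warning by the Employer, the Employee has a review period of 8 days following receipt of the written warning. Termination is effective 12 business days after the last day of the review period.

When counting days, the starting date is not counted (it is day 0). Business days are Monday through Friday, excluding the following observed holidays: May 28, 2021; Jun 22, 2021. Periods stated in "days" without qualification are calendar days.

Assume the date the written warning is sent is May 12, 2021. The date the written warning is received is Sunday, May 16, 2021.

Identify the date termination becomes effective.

The last day of the review period: May 16, 2021 + 8 days = May 24, 2021.
The date termination becomes effective: 12 business days after Monday, May 24, 2021, skipping weekends and the listed holiday on May 28 — May 25, May 26, May 27, May 31, …, Jun 8, Jun 9, Jun 10 — lands on Thursday, Jun 10, 2021.

Jun 10, 2021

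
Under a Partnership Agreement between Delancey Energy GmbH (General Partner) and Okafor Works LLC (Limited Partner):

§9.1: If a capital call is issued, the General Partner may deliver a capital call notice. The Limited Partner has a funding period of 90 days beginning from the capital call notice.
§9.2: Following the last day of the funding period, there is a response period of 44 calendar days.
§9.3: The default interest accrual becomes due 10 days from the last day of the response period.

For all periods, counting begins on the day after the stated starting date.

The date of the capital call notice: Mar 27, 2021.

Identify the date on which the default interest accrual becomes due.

Aug 18, 2021

Adding 90 calendar days to Mar 27, 2021 gives Jun 25, 2021, which is the last day of the funding period.
The last day of the response period: Jun 25, 2021 + 44 days = Aug 8, 2021.
The date on which the default interest accrual becomes due: 10 calendar days after Aug 8, 2021 is Aug 18, 2021.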